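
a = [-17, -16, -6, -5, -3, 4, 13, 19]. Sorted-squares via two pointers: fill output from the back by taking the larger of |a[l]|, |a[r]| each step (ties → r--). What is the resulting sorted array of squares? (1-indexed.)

[9, 16, 25, 36, 169, 256, 289, 361]

l=1 r=8: |-17|<=|19| out[8]=361, r--
l=1 r=7: |-17|>|13| out[7]=289, l++
l=2 r=7: |-16|>|13| out[6]=256, l++
l=3 r=7: |-6|<=|13| out[5]=169, r--
l=3 r=6: |-6|>|4| out[4]=36, l++
l=4 r=6: |-5|>|4| out[3]=25, l++
l=5 r=6: |-3|<=|4| out[2]=16, r--
l=5 r=5: |-3|<=|-3| out[1]=9, r--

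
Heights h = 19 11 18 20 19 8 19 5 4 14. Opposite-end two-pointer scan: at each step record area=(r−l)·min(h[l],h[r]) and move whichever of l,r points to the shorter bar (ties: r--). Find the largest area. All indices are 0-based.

max area = 126

[0,9] min(19,14)*9=126 best=126 * → r--
[0,8] min(19,4)*8=32 best=126 → r--
[0,7] min(19,5)*7=35 best=126 → r--
[0,6] min(19,19)*6=114 best=126 → r--
[0,5] min(19,8)*5=40 best=126 → r--
[0,4] min(19,19)*4=76 best=126 → r--
[0,3] min(19,20)*3=57 best=126 → l++
[1,3] min(11,20)*2=22 best=126 → l++
[2,3] min(18,20)*1=18 best=126 → l++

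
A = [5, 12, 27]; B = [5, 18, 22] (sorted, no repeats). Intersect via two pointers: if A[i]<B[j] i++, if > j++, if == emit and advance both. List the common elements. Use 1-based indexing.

intersection = [5]

[i=1,j=1] 5==5 emit → i++,j++
[i=2,j=2] 12<18 → i++
[i=3,j=2] 27>18 → j++
[i=3,j=3] 27>22 → j++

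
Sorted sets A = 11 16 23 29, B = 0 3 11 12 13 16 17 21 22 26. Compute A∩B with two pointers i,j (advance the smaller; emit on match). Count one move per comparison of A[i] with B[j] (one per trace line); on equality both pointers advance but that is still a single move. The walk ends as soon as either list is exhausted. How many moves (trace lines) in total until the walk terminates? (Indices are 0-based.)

11 moves

i=0 j=0: 11>0, j++
i=0 j=1: 11>3, j++
i=0 j=2: 11==11 emit, i++,j++
i=1 j=3: 16>12, j++
i=1 j=4: 16>13, j++
i=1 j=5: 16==16 emit, i++,j++
i=2 j=6: 23>17, j++
i=2 j=7: 23>21, j++
i=2 j=8: 23>22, j++
i=2 j=9: 23<26, i++
i=3 j=9: 29>26, j++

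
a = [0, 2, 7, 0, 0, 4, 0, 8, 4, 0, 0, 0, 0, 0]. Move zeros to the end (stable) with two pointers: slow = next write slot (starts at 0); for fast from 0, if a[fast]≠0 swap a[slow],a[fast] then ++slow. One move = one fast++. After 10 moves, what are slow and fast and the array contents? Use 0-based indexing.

(s=0,f=0) a[fast]=0 → fast++
(s=0,f=1) a[fast]=2≠0 swap→a[0]=2 → slow++,fast++
(s=1,f=2) a[fast]=7≠0 swap→a[1]=7 → slow++,fast++
(s=2,f=3) a[fast]=0 → fast++
(s=2,f=4) a[fast]=0 → fast++
(s=2,f=5) a[fast]=4≠0 swap→a[2]=4 → slow++,fast++
(s=3,f=6) a[fast]=0 → fast++
(s=3,f=7) a[fast]=8≠0 swap→a[3]=8 → slow++,fast++
(s=4,f=8) a[fast]=4≠0 swap→a[4]=4 → slow++,fast++
(s=5,f=9) a[fast]=0 → fast++

slow=5, fast=10, a=[2, 7, 4, 8, 4, 0, 0, 0, 0, 0, 0, 0, 0, 0]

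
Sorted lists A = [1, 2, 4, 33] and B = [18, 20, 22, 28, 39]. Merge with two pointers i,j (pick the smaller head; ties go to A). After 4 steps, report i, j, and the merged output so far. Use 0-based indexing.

i=0 j=0: A[i]=1<=B[j]=18 take 1, i++
i=1 j=0: A[i]=2<=B[j]=18 take 2, i++
i=2 j=0: A[i]=4<=B[j]=18 take 4, i++
i=3 j=0: A[i]=33>B[j]=18 take 18, j++

i=3, j=1, merged so far=[1, 2, 4, 18]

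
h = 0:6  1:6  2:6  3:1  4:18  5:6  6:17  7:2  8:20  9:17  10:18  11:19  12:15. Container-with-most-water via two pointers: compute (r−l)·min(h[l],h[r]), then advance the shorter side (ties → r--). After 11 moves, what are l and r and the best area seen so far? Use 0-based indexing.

l=8, r=9, best area=126

l=0 r=12: min(6,15)*12=72 best=72 *, l++
l=1 r=12: min(6,15)*11=66 best=72, l++
l=2 r=12: min(6,15)*10=60 best=72, l++
l=3 r=12: min(1,15)*9=9 best=72, l++
l=4 r=12: min(18,15)*8=120 best=120 *, r--
l=4 r=11: min(18,19)*7=126 best=126 *, l++
l=5 r=11: min(6,19)*6=36 best=126, l++
l=6 r=11: min(17,19)*5=85 best=126, l++
l=7 r=11: min(2,19)*4=8 best=126, l++
l=8 r=11: min(20,19)*3=57 best=126, r--
l=8 r=10: min(20,18)*2=36 best=126, r--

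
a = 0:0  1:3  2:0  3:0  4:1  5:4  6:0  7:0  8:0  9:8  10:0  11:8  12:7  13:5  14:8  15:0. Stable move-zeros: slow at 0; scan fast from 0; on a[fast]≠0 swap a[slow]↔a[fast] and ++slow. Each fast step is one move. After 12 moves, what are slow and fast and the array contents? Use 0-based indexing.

slow=5, fast=12, a=[3, 1, 4, 8, 8, 0, 0, 0, 0, 0, 0, 0, 7, 5, 8, 0]

(s=0,f=0) a[fast]=0 → fast++
(s=0,f=1) a[fast]=3≠0 swap→a[0]=3 → slow++,fast++
(s=1,f=2) a[fast]=0 → fast++
(s=1,f=3) a[fast]=0 → fast++
(s=1,f=4) a[fast]=1≠0 swap→a[1]=1 → slow++,fast++
(s=2,f=5) a[fast]=4≠0 swap→a[2]=4 → slow++,fast++
(s=3,f=6) a[fast]=0 → fast++
(s=3,f=7) a[fast]=0 → fast++
(s=3,f=8) a[fast]=0 → fast++
(s=3,f=9) a[fast]=8≠0 swap→a[3]=8 → slow++,fast++
(s=4,f=10) a[fast]=0 → fast++
(s=4,f=11) a[fast]=8≠0 swap→a[4]=8 → slow++,fast++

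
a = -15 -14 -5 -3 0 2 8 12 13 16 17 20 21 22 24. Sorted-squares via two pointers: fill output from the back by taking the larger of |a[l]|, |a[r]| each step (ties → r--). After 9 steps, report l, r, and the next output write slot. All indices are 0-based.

[0,14] |-15|<=|24| out[14]=576 → r--
[0,13] |-15|<=|22| out[13]=484 → r--
[0,12] |-15|<=|21| out[12]=441 → r--
[0,11] |-15|<=|20| out[11]=400 → r--
[0,10] |-15|<=|17| out[10]=289 → r--
[0,9] |-15|<=|16| out[9]=256 → r--
[0,8] |-15|>|13| out[8]=225 → l++
[1,8] |-14|>|13| out[7]=196 → l++
[2,8] |-5|<=|13| out[6]=169 → r--

l=2, r=7, next write slot=5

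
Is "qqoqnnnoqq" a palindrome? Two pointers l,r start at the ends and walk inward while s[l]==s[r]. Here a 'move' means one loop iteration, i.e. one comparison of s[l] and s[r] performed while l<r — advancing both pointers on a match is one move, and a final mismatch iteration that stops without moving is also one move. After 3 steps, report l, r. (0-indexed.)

l=3, r=6

[0,9] 'q'=='q' → l++,r--
[1,8] 'q'=='q' → l++,r--
[2,7] 'o'=='o' → l++,r--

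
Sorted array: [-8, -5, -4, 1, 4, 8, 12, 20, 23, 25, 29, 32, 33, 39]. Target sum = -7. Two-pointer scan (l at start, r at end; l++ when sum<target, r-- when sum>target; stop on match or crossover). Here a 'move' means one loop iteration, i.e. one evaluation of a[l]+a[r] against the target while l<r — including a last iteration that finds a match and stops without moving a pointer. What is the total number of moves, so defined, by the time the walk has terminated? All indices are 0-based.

11 moves

l=0 r=13: -8+39=31 >-7, r--
l=0 r=12: -8+33=25 >-7, r--
l=0 r=11: -8+32=24 >-7, r--
l=0 r=10: -8+29=21 >-7, r--
l=0 r=9: -8+25=17 >-7, r--
l=0 r=8: -8+23=15 >-7, r--
l=0 r=7: -8+20=12 >-7, r--
l=0 r=6: -8+12=4 >-7, r--
l=0 r=5: -8+8=0 >-7, r--
l=0 r=4: -8+4=-4 >-7, r--
l=0 r=3: -8+1=-7, found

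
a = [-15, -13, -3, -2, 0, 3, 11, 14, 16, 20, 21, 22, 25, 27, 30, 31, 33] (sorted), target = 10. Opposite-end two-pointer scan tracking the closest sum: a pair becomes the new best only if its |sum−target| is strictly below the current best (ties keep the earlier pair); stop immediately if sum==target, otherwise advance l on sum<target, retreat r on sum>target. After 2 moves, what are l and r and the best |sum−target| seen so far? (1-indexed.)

l=1, r=15, best |Δ|=6

l=1 r=17: -15+33=18 d=8 *, r--
l=1 r=16: -15+31=16 d=6 *, r--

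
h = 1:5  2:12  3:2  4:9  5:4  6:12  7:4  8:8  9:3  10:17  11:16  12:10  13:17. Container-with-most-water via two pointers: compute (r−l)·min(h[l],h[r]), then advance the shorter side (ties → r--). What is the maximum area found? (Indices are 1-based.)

l=1 r=13: min(5,17)*12=60 best=60 *, l++
l=2 r=13: min(12,17)*11=132 best=132 *, l++
l=3 r=13: min(2,17)*10=20 best=132, l++
l=4 r=13: min(9,17)*9=81 best=132, l++
l=5 r=13: min(4,17)*8=32 best=132, l++
l=6 r=13: min(12,17)*7=84 best=132, l++
l=7 r=13: min(4,17)*6=24 best=132, l++
l=8 r=13: min(8,17)*5=40 best=132, l++
l=9 r=13: min(3,17)*4=12 best=132, l++
l=10 r=13: min(17,17)*3=51 best=132, r--
l=10 r=12: min(17,10)*2=20 best=132, r--
l=10 r=11: min(17,16)*1=16 best=132, r--

max area = 132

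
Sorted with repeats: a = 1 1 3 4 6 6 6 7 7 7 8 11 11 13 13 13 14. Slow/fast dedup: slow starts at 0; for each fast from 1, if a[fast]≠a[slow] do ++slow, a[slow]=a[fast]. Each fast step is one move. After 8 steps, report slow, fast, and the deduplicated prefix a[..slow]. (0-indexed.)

slow=4, fast=9, prefix=[1, 3, 4, 6, 7]

(s=0,f=1) a[fast]=1=a[slow] dup → fast++
(s=0,f=2) a[fast]=3≠a[slow]=1 write a[1]=3 → slow++,fast++
(s=1,f=3) a[fast]=4≠a[slow]=3 write a[2]=4 → slow++,fast++
(s=2,f=4) a[fast]=6≠a[slow]=4 write a[3]=6 → slow++,fast++
(s=3,f=5) a[fast]=6=a[slow] dup → fast++
(s=3,f=6) a[fast]=6=a[slow] dup → fast++
(s=3,f=7) a[fast]=7≠a[slow]=6 write a[4]=7 → slow++,fast++
(s=4,f=8) a[fast]=7=a[slow] dup → fast++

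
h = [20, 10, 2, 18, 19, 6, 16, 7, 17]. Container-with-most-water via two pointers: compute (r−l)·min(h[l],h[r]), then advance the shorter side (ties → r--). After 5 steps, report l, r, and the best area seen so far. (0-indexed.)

l=0, r=3, best area=136

[0,8] min(20,17)*8=136 best=136 * → r--
[0,7] min(20,7)*7=49 best=136 → r--
[0,6] min(20,16)*6=96 best=136 → r--
[0,5] min(20,6)*5=30 best=136 → r--
[0,4] min(20,19)*4=76 best=136 → r--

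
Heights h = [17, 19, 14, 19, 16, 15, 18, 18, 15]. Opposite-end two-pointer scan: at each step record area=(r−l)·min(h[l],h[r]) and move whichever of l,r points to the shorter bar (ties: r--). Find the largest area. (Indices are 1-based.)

max area = 120

l=1 r=9: min(17,15)*8=120 best=120 *, r--
l=1 r=8: min(17,18)*7=119 best=120, l++
l=2 r=8: min(19,18)*6=108 best=120, r--
l=2 r=7: min(19,18)*5=90 best=120, r--
l=2 r=6: min(19,15)*4=60 best=120, r--
l=2 r=5: min(19,16)*3=48 best=120, r--
l=2 r=4: min(19,19)*2=38 best=120, r--
l=2 r=3: min(19,14)*1=14 best=120, r--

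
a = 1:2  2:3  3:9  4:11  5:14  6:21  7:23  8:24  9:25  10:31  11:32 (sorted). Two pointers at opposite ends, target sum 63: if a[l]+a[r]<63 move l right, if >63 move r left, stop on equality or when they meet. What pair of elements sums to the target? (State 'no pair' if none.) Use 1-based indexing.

[1,11] 2+32=34 <63 → l++
[2,11] 3+32=35 <63 → l++
[3,11] 9+32=41 <63 → l++
[4,11] 11+32=43 <63 → l++
[5,11] 14+32=46 <63 → l++
[6,11] 21+32=53 <63 → l++
[7,11] 23+32=55 <63 → l++
[8,11] 24+32=56 <63 → l++
[9,11] 25+32=57 <63 → l++
[10,11] 31+32=63 → found

(31, 32)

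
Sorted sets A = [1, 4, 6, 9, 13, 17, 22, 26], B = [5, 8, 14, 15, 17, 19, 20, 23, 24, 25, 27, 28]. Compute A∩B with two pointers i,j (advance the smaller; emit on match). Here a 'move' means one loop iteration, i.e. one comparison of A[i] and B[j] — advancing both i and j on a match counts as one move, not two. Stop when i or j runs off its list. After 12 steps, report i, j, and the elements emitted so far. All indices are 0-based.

i=6, j=7, emitted=[17]

[i=0,j=0] 1<5 → i++
[i=1,j=0] 4<5 → i++
[i=2,j=0] 6>5 → j++
[i=2,j=1] 6<8 → i++
[i=3,j=1] 9>8 → j++
[i=3,j=2] 9<14 → i++
[i=4,j=2] 13<14 → i++
[i=5,j=2] 17>14 → j++
[i=5,j=3] 17>15 → j++
[i=5,j=4] 17==17 emit → i++,j++
[i=6,j=5] 22>19 → j++
[i=6,j=6] 22>20 → j++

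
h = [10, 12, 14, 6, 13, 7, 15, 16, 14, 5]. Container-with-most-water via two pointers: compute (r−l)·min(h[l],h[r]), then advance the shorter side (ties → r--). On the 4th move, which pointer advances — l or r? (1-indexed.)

r

[1,10] min(10,5)*9=45 best=45 * → r--
[1,9] min(10,14)*8=80 best=80 * → l++
[2,9] min(12,14)*7=84 best=84 * → l++
[3,9] min(14,14)*6=84 best=84 → r--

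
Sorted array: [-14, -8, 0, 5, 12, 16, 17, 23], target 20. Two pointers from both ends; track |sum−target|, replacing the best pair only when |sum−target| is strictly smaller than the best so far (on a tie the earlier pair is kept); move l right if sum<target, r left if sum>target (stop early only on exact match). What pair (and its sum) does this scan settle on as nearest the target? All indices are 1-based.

pair (5, 16) with sum 21 (|Δ|=1)

l=1 r=8: -14+23=9 d=11 *, l++
l=2 r=8: -8+23=15 d=5 *, l++
l=3 r=8: 0+23=23 d=3 *, r--
l=3 r=7: 0+17=17 d=3, l++
l=4 r=7: 5+17=22 d=2 *, r--
l=4 r=6: 5+16=21 d=1 *, r--
l=4 r=5: 5+12=17 d=3, l++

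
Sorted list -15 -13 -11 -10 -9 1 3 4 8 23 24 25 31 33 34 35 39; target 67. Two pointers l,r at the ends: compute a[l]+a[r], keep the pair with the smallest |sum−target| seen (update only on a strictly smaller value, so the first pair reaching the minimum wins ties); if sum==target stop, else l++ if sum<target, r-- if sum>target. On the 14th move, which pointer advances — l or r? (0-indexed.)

l

[0,16] -15+39=24 d=43 * → l++
[1,16] -13+39=26 d=41 * → l++
[2,16] -11+39=28 d=39 * → l++
[3,16] -10+39=29 d=38 * → l++
[4,16] -9+39=30 d=37 * → l++
[5,16] 1+39=40 d=27 * → l++
[6,16] 3+39=42 d=25 * → l++
[7,16] 4+39=43 d=24 * → l++
[8,16] 8+39=47 d=20 * → l++
[9,16] 23+39=62 d=5 * → l++
[10,16] 24+39=63 d=4 * → l++
[11,16] 25+39=64 d=3 * → l++
[12,16] 31+39=70 d=3 → r--
[12,15] 31+35=66 d=1 * → l++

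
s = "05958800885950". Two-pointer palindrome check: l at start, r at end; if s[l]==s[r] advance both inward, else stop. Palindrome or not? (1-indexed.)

palindrome

l=1 r=14: '0'=='0', l++,r--
l=2 r=13: '5'=='5', l++,r--
l=3 r=12: '9'=='9', l++,r--
l=4 r=11: '5'=='5', l++,r--
l=5 r=10: '8'=='8', l++,r--
l=6 r=9: '8'=='8', l++,r--
l=7 r=8: '0'=='0', l++,r--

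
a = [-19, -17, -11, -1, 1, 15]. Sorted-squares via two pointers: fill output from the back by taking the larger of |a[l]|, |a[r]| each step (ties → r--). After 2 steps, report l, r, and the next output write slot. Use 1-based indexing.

l=3, r=6, next write slot=4

[1,6] |-19|>|15| out[6]=361 → l++
[2,6] |-17|>|15| out[5]=289 → l++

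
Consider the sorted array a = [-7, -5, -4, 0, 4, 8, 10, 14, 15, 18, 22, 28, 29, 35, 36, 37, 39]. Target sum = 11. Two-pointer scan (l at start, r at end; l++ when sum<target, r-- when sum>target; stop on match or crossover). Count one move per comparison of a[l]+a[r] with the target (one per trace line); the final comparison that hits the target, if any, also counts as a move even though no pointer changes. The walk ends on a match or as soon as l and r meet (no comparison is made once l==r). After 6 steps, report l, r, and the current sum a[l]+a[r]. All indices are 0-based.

l=0 r=16: -7+39=32 >11, r--
l=0 r=15: -7+37=30 >11, r--
l=0 r=14: -7+36=29 >11, r--
l=0 r=13: -7+35=28 >11, r--
l=0 r=12: -7+29=22 >11, r--
l=0 r=11: -7+28=21 >11, r--

l=0, r=10, sum=15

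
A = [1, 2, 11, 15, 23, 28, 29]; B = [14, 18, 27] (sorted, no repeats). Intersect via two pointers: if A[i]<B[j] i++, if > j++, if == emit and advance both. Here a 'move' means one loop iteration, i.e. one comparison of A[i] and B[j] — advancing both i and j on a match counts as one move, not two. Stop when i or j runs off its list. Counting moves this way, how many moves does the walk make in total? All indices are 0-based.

8 moves

[i=0,j=0] 1<14 → i++
[i=1,j=0] 2<14 → i++
[i=2,j=0] 11<14 → i++
[i=3,j=0] 15>14 → j++
[i=3,j=1] 15<18 → i++
[i=4,j=1] 23>18 → j++
[i=4,j=2] 23<27 → i++
[i=5,j=2] 28>27 → j++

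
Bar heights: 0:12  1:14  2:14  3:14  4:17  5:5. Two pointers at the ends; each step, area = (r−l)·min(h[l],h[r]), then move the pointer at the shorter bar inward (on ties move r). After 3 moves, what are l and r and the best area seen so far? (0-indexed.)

l=0 r=5: min(12,5)*5=25 best=25 *, r--
l=0 r=4: min(12,17)*4=48 best=48 *, l++
l=1 r=4: min(14,17)*3=42 best=48, l++

l=2, r=4, best area=48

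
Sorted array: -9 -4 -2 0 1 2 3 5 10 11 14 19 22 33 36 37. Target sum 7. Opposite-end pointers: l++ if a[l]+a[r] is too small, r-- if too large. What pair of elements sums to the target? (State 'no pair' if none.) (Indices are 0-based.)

[0,15] -9+37=28 >7 → r--
[0,14] -9+36=27 >7 → r--
[0,13] -9+33=24 >7 → r--
[0,12] -9+22=13 >7 → r--
[0,11] -9+19=10 >7 → r--
[0,10] -9+14=5 <7 → l++
[1,10] -4+14=10 >7 → r--
[1,9] -4+11=7 → found

(-4, 11)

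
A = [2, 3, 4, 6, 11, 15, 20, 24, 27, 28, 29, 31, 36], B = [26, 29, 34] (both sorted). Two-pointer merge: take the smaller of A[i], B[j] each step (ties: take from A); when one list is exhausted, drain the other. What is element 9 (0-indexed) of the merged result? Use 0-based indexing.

merged[9] = 27

[i=0,j=0] A[i]=2<=B[j]=26 take 2 → i++
[i=1,j=0] A[i]=3<=B[j]=26 take 3 → i++
[i=2,j=0] A[i]=4<=B[j]=26 take 4 → i++
[i=3,j=0] A[i]=6<=B[j]=26 take 6 → i++
[i=4,j=0] A[i]=11<=B[j]=26 take 11 → i++
[i=5,j=0] A[i]=15<=B[j]=26 take 15 → i++
[i=6,j=0] A[i]=20<=B[j]=26 take 20 → i++
[i=7,j=0] A[i]=24<=B[j]=26 take 24 → i++
[i=8,j=0] A[i]=27>B[j]=26 take 26 → j++
[i=8,j=1] A[i]=27<=B[j]=29 take 27 → i++
[i=9,j=1] A[i]=28<=B[j]=29 take 28 → i++
[i=10,j=1] A[i]=29<=B[j]=29 take 29 → i++
[i=11,j=1] A[i]=31>B[j]=29 take 29 → j++
[i=11,j=2] A[i]=31<=B[j]=34 take 31 → i++
[i=12,j=2] A[i]=36>B[j]=34 take 34 → j++
[i=12,j=3] B done, take A[i]=36 → i++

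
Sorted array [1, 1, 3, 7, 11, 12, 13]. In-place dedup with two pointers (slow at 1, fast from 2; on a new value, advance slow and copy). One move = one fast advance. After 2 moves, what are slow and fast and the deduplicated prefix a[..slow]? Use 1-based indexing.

(s=1,f=2) a[fast]=1=a[slow] dup → fast++
(s=1,f=3) a[fast]=3≠a[slow]=1 write a[2]=3 → slow++,fast++

slow=2, fast=4, prefix=[1, 3]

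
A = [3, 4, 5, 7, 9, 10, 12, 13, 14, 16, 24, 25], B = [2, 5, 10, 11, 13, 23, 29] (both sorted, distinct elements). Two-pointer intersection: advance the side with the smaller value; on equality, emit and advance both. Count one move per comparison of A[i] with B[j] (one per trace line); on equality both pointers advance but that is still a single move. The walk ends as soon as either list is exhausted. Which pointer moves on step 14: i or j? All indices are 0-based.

i

[i=0,j=0] 3>2 → j++
[i=0,j=1] 3<5 → i++
[i=1,j=1] 4<5 → i++
[i=2,j=1] 5==5 emit → i++,j++
[i=3,j=2] 7<10 → i++
[i=4,j=2] 9<10 → i++
[i=5,j=2] 10==10 emit → i++,j++
[i=6,j=3] 12>11 → j++
[i=6,j=4] 12<13 → i++
[i=7,j=4] 13==13 emit → i++,j++
[i=8,j=5] 14<23 → i++
[i=9,j=5] 16<23 → i++
[i=10,j=5] 24>23 → j++
[i=10,j=6] 24<29 → i++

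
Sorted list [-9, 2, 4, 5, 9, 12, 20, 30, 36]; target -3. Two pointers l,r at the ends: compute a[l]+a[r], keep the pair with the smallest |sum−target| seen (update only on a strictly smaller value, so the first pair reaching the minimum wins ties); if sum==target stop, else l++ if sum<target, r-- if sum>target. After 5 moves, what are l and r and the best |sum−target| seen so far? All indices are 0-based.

l=0, r=3, best |Δ|=3

[0,8] -9+36=27 d=30 * → r--
[0,7] -9+30=21 d=24 * → r--
[0,6] -9+20=11 d=14 * → r--
[0,5] -9+12=3 d=6 * → r--
[0,4] -9+9=0 d=3 * → r--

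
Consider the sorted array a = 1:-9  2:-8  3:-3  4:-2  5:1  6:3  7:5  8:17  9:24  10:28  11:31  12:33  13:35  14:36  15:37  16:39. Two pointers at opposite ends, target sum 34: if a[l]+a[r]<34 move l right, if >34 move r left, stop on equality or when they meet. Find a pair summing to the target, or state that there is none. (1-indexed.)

[1,16] -9+39=30 <34 → l++
[2,16] -8+39=31 <34 → l++
[3,16] -3+39=36 >34 → r--
[3,15] -3+37=34 → found

(-3, 37)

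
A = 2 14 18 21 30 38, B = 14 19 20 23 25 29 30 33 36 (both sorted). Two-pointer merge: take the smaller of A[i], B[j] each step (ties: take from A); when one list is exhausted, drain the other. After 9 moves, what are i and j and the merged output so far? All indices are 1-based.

i=1 j=1: A[i]=2<=B[j]=14 take 2, i++
i=2 j=1: A[i]=14<=B[j]=14 take 14, i++
i=3 j=1: A[i]=18>B[j]=14 take 14, j++
i=3 j=2: A[i]=18<=B[j]=19 take 18, i++
i=4 j=2: A[i]=21>B[j]=19 take 19, j++
i=4 j=3: A[i]=21>B[j]=20 take 20, j++
i=4 j=4: A[i]=21<=B[j]=23 take 21, i++
i=5 j=4: A[i]=30>B[j]=23 take 23, j++
i=5 j=5: A[i]=30>B[j]=25 take 25, j++

i=5, j=6, merged so far=[2, 14, 14, 18, 19, 20, 21, 23, 25]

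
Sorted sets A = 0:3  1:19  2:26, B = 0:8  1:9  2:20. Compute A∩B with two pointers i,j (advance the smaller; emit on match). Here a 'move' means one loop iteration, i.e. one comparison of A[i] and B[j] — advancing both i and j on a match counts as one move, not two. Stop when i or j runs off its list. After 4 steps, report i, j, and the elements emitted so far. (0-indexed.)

i=2, j=2, emitted=[]

i=0 j=0: 3<8, i++
i=1 j=0: 19>8, j++
i=1 j=1: 19>9, j++
i=1 j=2: 19<20, i++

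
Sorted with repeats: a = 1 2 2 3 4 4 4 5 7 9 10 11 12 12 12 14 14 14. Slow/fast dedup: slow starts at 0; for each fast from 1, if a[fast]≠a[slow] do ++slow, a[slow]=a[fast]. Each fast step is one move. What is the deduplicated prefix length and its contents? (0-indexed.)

length 11; prefix = [1, 2, 3, 4, 5, 7, 9, 10, 11, 12, 14]

slow=0 fast=1: a[fast]=2≠a[slow]=1 write a[1]=2, slow++,fast++
slow=1 fast=2: a[fast]=2=a[slow] dup, fast++
slow=1 fast=3: a[fast]=3≠a[slow]=2 write a[2]=3, slow++,fast++
slow=2 fast=4: a[fast]=4≠a[slow]=3 write a[3]=4, slow++,fast++
slow=3 fast=5: a[fast]=4=a[slow] dup, fast++
slow=3 fast=6: a[fast]=4=a[slow] dup, fast++
slow=3 fast=7: a[fast]=5≠a[slow]=4 write a[4]=5, slow++,fast++
slow=4 fast=8: a[fast]=7≠a[slow]=5 write a[5]=7, slow++,fast++
slow=5 fast=9: a[fast]=9≠a[slow]=7 write a[6]=9, slow++,fast++
slow=6 fast=10: a[fast]=10≠a[slow]=9 write a[7]=10, slow++,fast++
slow=7 fast=11: a[fast]=11≠a[slow]=10 write a[8]=11, slow++,fast++
slow=8 fast=12: a[fast]=12≠a[slow]=11 write a[9]=12, slow++,fast++
slow=9 fast=13: a[fast]=12=a[slow] dup, fast++
slow=9 fast=14: a[fast]=12=a[slow] dup, fast++
slow=9 fast=15: a[fast]=14≠a[slow]=12 write a[10]=14, slow++,fast++
slow=10 fast=16: a[fast]=14=a[slow] dup, fast++
slow=10 fast=17: a[fast]=14=a[slow] dup, fast++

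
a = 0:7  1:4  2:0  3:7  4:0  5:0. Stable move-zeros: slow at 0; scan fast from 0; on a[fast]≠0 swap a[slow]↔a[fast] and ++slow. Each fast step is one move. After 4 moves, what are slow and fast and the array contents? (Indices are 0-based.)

(s=0,f=0) a[fast]=7≠0 swap→a[0]=7 → slow++,fast++
(s=1,f=1) a[fast]=4≠0 swap→a[1]=4 → slow++,fast++
(s=2,f=2) a[fast]=0 → fast++
(s=2,f=3) a[fast]=7≠0 swap→a[2]=7 → slow++,fast++

slow=3, fast=4, a=[7, 4, 7, 0, 0, 0]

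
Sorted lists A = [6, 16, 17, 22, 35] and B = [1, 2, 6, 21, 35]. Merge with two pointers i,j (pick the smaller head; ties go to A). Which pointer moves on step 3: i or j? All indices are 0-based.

[i=0,j=0] A[i]=6>B[j]=1 take 1 → j++
[i=0,j=1] A[i]=6>B[j]=2 take 2 → j++
[i=0,j=2] A[i]=6<=B[j]=6 take 6 → i++

i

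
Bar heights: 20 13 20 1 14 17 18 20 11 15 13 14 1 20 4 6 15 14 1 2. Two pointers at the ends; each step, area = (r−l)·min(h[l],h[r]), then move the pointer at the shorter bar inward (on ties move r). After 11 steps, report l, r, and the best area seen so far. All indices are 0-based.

l=0 r=19: min(20,2)*19=38 best=38 *, r--
l=0 r=18: min(20,1)*18=18 best=38, r--
l=0 r=17: min(20,14)*17=238 best=238 *, r--
l=0 r=16: min(20,15)*16=240 best=240 *, r--
l=0 r=15: min(20,6)*15=90 best=240, r--
l=0 r=14: min(20,4)*14=56 best=240, r--
l=0 r=13: min(20,20)*13=260 best=260 *, r--
l=0 r=12: min(20,1)*12=12 best=260, r--
l=0 r=11: min(20,14)*11=154 best=260, r--
l=0 r=10: min(20,13)*10=130 best=260, r--
l=0 r=9: min(20,15)*9=135 best=260, r--

l=0, r=8, best area=260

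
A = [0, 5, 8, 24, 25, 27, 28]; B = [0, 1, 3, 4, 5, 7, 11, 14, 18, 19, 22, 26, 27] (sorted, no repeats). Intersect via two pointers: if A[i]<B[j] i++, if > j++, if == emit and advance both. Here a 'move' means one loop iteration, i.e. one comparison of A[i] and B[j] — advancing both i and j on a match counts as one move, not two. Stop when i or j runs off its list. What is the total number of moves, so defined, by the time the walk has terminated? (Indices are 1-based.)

[i=1,j=1] 0==0 emit → i++,j++
[i=2,j=2] 5>1 → j++
[i=2,j=3] 5>3 → j++
[i=2,j=4] 5>4 → j++
[i=2,j=5] 5==5 emit → i++,j++
[i=3,j=6] 8>7 → j++
[i=3,j=7] 8<11 → i++
[i=4,j=7] 24>11 → j++
[i=4,j=8] 24>14 → j++
[i=4,j=9] 24>18 → j++
[i=4,j=10] 24>19 → j++
[i=4,j=11] 24>22 → j++
[i=4,j=12] 24<26 → i++
[i=5,j=12] 25<26 → i++
[i=6,j=12] 27>26 → j++
[i=6,j=13] 27==27 emit → i++,j++

16 moves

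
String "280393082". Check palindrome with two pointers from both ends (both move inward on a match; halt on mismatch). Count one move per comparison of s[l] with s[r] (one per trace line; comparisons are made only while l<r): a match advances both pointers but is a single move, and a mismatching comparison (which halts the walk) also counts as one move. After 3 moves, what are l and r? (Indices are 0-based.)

l=0 r=8: '2'=='2', l++,r--
l=1 r=7: '8'=='8', l++,r--
l=2 r=6: '0'=='0', l++,r--

l=3, r=5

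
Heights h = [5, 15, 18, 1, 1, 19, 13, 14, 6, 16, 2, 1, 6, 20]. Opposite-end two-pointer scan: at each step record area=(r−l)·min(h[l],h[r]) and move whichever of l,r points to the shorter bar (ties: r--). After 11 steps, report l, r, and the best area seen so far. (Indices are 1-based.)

l=12, r=14, best area=198

l=1 r=14: min(5,20)*13=65 best=65 *, l++
l=2 r=14: min(15,20)*12=180 best=180 *, l++
l=3 r=14: min(18,20)*11=198 best=198 *, l++
l=4 r=14: min(1,20)*10=10 best=198, l++
l=5 r=14: min(1,20)*9=9 best=198, l++
l=6 r=14: min(19,20)*8=152 best=198, l++
l=7 r=14: min(13,20)*7=91 best=198, l++
l=8 r=14: min(14,20)*6=84 best=198, l++
l=9 r=14: min(6,20)*5=30 best=198, l++
l=10 r=14: min(16,20)*4=64 best=198, l++
l=11 r=14: min(2,20)*3=6 best=198, l++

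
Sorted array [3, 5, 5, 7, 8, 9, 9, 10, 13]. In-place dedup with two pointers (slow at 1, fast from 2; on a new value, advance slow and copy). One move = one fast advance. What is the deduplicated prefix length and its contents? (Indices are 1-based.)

slow=1 fast=2: a[fast]=5≠a[slow]=3 write a[2]=5, slow++,fast++
slow=2 fast=3: a[fast]=5=a[slow] dup, fast++
slow=2 fast=4: a[fast]=7≠a[slow]=5 write a[3]=7, slow++,fast++
slow=3 fast=5: a[fast]=8≠a[slow]=7 write a[4]=8, slow++,fast++
slow=4 fast=6: a[fast]=9≠a[slow]=8 write a[5]=9, slow++,fast++
slow=5 fast=7: a[fast]=9=a[slow] dup, fast++
slow=5 fast=8: a[fast]=10≠a[slow]=9 write a[6]=10, slow++,fast++
slow=6 fast=9: a[fast]=13≠a[slow]=10 write a[7]=13, slow++,fast++

length 7; prefix = [3, 5, 7, 8, 9, 10, 13]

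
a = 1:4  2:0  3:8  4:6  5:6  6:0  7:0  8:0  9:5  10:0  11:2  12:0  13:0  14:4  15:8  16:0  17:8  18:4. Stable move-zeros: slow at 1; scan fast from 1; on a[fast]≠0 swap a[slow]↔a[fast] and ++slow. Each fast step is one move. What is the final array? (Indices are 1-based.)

slow=1 fast=1: a[fast]=4≠0 swap→a[1]=4, slow++,fast++
slow=2 fast=2: a[fast]=0, fast++
slow=2 fast=3: a[fast]=8≠0 swap→a[2]=8, slow++,fast++
slow=3 fast=4: a[fast]=6≠0 swap→a[3]=6, slow++,fast++
slow=4 fast=5: a[fast]=6≠0 swap→a[4]=6, slow++,fast++
slow=5 fast=6: a[fast]=0, fast++
slow=5 fast=7: a[fast]=0, fast++
slow=5 fast=8: a[fast]=0, fast++
slow=5 fast=9: a[fast]=5≠0 swap→a[5]=5, slow++,fast++
slow=6 fast=10: a[fast]=0, fast++
slow=6 fast=11: a[fast]=2≠0 swap→a[6]=2, slow++,fast++
slow=7 fast=12: a[fast]=0, fast++
slow=7 fast=13: a[fast]=0, fast++
slow=7 fast=14: a[fast]=4≠0 swap→a[7]=4, slow++,fast++
slow=8 fast=15: a[fast]=8≠0 swap→a[8]=8, slow++,fast++
slow=9 fast=16: a[fast]=0, fast++
slow=9 fast=17: a[fast]=8≠0 swap→a[9]=8, slow++,fast++
slow=10 fast=18: a[fast]=4≠0 swap→a[10]=4, slow++,fast++

[4, 8, 6, 6, 5, 2, 4, 8, 8, 4, 0, 0, 0, 0, 0, 0, 0, 0]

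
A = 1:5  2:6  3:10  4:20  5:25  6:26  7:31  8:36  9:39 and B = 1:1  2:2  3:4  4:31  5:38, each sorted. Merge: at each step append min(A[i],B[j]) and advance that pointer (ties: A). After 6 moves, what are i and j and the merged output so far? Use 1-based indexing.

i=4, j=4, merged so far=[1, 2, 4, 5, 6, 10]

[i=1,j=1] A[i]=5>B[j]=1 take 1 → j++
[i=1,j=2] A[i]=5>B[j]=2 take 2 → j++
[i=1,j=3] A[i]=5>B[j]=4 take 4 → j++
[i=1,j=4] A[i]=5<=B[j]=31 take 5 → i++
[i=2,j=4] A[i]=6<=B[j]=31 take 6 → i++
[i=3,j=4] A[i]=10<=B[j]=31 take 10 → i++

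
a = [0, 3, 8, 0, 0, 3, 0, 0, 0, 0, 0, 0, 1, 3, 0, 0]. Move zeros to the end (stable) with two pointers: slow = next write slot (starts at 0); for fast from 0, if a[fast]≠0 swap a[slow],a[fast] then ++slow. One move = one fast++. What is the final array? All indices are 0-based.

slow=0 fast=0: a[fast]=0, fast++
slow=0 fast=1: a[fast]=3≠0 swap→a[0]=3, slow++,fast++
slow=1 fast=2: a[fast]=8≠0 swap→a[1]=8, slow++,fast++
slow=2 fast=3: a[fast]=0, fast++
slow=2 fast=4: a[fast]=0, fast++
slow=2 fast=5: a[fast]=3≠0 swap→a[2]=3, slow++,fast++
slow=3 fast=6: a[fast]=0, fast++
slow=3 fast=7: a[fast]=0, fast++
slow=3 fast=8: a[fast]=0, fast++
slow=3 fast=9: a[fast]=0, fast++
slow=3 fast=10: a[fast]=0, fast++
slow=3 fast=11: a[fast]=0, fast++
slow=3 fast=12: a[fast]=1≠0 swap→a[3]=1, slow++,fast++
slow=4 fast=13: a[fast]=3≠0 swap→a[4]=3, slow++,fast++
slow=5 fast=14: a[fast]=0, fast++
slow=5 fast=15: a[fast]=0, fast++

[3, 8, 3, 1, 3, 0, 0, 0, 0, 0, 0, 0, 0, 0, 0, 0]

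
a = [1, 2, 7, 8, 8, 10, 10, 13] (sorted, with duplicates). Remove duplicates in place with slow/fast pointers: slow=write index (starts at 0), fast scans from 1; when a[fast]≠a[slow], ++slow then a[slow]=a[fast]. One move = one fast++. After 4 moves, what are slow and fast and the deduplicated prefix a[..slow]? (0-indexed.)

slow=0 fast=1: a[fast]=2≠a[slow]=1 write a[1]=2, slow++,fast++
slow=1 fast=2: a[fast]=7≠a[slow]=2 write a[2]=7, slow++,fast++
slow=2 fast=3: a[fast]=8≠a[slow]=7 write a[3]=8, slow++,fast++
slow=3 fast=4: a[fast]=8=a[slow] dup, fast++

slow=3, fast=5, prefix=[1, 2, 7, 8]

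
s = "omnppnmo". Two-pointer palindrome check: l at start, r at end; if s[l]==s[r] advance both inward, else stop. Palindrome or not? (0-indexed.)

l=0 r=7: 'o'=='o', l++,r--
l=1 r=6: 'm'=='m', l++,r--
l=2 r=5: 'n'=='n', l++,r--
l=3 r=4: 'p'=='p', l++,r--

palindrome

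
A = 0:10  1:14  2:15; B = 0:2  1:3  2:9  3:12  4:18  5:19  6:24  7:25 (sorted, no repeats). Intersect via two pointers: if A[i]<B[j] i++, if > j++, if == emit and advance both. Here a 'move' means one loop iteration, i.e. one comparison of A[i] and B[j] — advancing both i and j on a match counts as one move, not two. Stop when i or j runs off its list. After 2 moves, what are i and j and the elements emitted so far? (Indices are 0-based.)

i=0, j=2, emitted=[]

[i=0,j=0] 10>2 → j++
[i=0,j=1] 10>3 → j++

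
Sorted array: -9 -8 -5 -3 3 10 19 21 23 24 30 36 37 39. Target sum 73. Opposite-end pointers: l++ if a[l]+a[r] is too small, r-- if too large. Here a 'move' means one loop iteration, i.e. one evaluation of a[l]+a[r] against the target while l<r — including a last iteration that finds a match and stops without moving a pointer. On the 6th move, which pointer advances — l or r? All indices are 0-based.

l

[0,13] -9+39=30 <73 → l++
[1,13] -8+39=31 <73 → l++
[2,13] -5+39=34 <73 → l++
[3,13] -3+39=36 <73 → l++
[4,13] 3+39=42 <73 → l++
[5,13] 10+39=49 <73 → l++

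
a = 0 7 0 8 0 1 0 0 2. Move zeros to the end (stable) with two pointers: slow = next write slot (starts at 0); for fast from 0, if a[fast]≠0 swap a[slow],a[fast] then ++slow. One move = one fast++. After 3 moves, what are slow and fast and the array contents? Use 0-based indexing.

(s=0,f=0) a[fast]=0 → fast++
(s=0,f=1) a[fast]=7≠0 swap→a[0]=7 → slow++,fast++
(s=1,f=2) a[fast]=0 → fast++

slow=1, fast=3, a=[7, 0, 0, 8, 0, 1, 0, 0, 2]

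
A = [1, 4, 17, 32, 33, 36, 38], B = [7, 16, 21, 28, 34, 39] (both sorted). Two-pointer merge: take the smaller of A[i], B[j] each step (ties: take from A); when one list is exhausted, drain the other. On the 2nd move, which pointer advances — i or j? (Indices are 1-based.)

[i=1,j=1] A[i]=1<=B[j]=7 take 1 → i++
[i=2,j=1] A[i]=4<=B[j]=7 take 4 → i++

i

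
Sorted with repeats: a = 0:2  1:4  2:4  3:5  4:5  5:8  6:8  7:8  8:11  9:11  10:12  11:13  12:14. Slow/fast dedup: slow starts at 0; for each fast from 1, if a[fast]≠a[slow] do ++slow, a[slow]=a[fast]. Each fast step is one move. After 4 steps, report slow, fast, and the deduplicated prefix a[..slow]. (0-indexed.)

slow=2, fast=5, prefix=[2, 4, 5]

(s=0,f=1) a[fast]=4≠a[slow]=2 write a[1]=4 → slow++,fast++
(s=1,f=2) a[fast]=4=a[slow] dup → fast++
(s=1,f=3) a[fast]=5≠a[slow]=4 write a[2]=5 → slow++,fast++
(s=2,f=4) a[fast]=5=a[slow] dup → fast++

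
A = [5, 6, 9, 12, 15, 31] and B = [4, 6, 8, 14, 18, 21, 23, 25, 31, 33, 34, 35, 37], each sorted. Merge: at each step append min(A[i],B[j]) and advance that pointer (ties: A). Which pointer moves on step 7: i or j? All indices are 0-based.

[i=0,j=0] A[i]=5>B[j]=4 take 4 → j++
[i=0,j=1] A[i]=5<=B[j]=6 take 5 → i++
[i=1,j=1] A[i]=6<=B[j]=6 take 6 → i++
[i=2,j=1] A[i]=9>B[j]=6 take 6 → j++
[i=2,j=2] A[i]=9>B[j]=8 take 8 → j++
[i=2,j=3] A[i]=9<=B[j]=14 take 9 → i++
[i=3,j=3] A[i]=12<=B[j]=14 take 12 → i++

i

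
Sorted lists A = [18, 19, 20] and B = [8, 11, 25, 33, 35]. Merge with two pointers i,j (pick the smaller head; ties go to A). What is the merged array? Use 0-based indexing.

[i=0,j=0] A[i]=18>B[j]=8 take 8 → j++
[i=0,j=1] A[i]=18>B[j]=11 take 11 → j++
[i=0,j=2] A[i]=18<=B[j]=25 take 18 → i++
[i=1,j=2] A[i]=19<=B[j]=25 take 19 → i++
[i=2,j=2] A[i]=20<=B[j]=25 take 20 → i++
[i=3,j=2] A done, take B[j]=25 → j++
[i=3,j=3] A done, take B[j]=33 → j++
[i=3,j=4] A done, take B[j]=35 → j++

[8, 11, 18, 19, 20, 25, 33, 35]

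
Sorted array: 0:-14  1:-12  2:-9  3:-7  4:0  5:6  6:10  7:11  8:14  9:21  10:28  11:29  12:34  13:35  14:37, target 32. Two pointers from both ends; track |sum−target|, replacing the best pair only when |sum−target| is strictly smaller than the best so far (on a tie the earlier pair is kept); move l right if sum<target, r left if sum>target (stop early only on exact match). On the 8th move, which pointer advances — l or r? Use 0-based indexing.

[0,14] -14+37=23 d=9 * → l++
[1,14] -12+37=25 d=7 * → l++
[2,14] -9+37=28 d=4 * → l++
[3,14] -7+37=30 d=2 * → l++
[4,14] 0+37=37 d=5 → r--
[4,13] 0+35=35 d=3 → r--
[4,12] 0+34=34 d=2 → r--
[4,11] 0+29=29 d=3 → l++

l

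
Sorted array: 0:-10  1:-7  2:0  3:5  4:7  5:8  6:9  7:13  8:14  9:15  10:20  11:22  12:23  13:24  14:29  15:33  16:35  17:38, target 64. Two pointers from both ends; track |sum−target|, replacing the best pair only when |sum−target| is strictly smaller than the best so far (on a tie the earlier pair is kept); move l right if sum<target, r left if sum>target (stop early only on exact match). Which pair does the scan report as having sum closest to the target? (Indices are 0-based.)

pair (29, 35) with sum 64 (|Δ|=0)

[0,17] -10+38=28 d=36 * → l++
[1,17] -7+38=31 d=33 * → l++
[2,17] 0+38=38 d=26 * → l++
[3,17] 5+38=43 d=21 * → l++
[4,17] 7+38=45 d=19 * → l++
[5,17] 8+38=46 d=18 * → l++
[6,17] 9+38=47 d=17 * → l++
[7,17] 13+38=51 d=13 * → l++
[8,17] 14+38=52 d=12 * → l++
[9,17] 15+38=53 d=11 * → l++
[10,17] 20+38=58 d=6 * → l++
[11,17] 22+38=60 d=4 * → l++
[12,17] 23+38=61 d=3 * → l++
[13,17] 24+38=62 d=2 * → l++
[14,17] 29+38=67 d=3 → r--
[14,16] 29+35=64 d=0 * → stop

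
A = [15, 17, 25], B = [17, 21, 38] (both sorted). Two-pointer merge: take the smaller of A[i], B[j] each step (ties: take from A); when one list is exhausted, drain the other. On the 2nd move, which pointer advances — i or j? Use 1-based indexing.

[i=1,j=1] A[i]=15<=B[j]=17 take 15 → i++
[i=2,j=1] A[i]=17<=B[j]=17 take 17 → i++

i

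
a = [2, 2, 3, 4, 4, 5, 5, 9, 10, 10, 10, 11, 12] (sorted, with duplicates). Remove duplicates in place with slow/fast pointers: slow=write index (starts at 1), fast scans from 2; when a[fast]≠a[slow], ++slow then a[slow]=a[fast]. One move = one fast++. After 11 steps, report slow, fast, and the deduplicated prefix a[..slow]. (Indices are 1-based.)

slow=7, fast=13, prefix=[2, 3, 4, 5, 9, 10, 11]

(s=1,f=2) a[fast]=2=a[slow] dup → fast++
(s=1,f=3) a[fast]=3≠a[slow]=2 write a[2]=3 → slow++,fast++
(s=2,f=4) a[fast]=4≠a[slow]=3 write a[3]=4 → slow++,fast++
(s=3,f=5) a[fast]=4=a[slow] dup → fast++
(s=3,f=6) a[fast]=5≠a[slow]=4 write a[4]=5 → slow++,fast++
(s=4,f=7) a[fast]=5=a[slow] dup → fast++
(s=4,f=8) a[fast]=9≠a[slow]=5 write a[5]=9 → slow++,fast++
(s=5,f=9) a[fast]=10≠a[slow]=9 write a[6]=10 → slow++,fast++
(s=6,f=10) a[fast]=10=a[slow] dup → fast++
(s=6,f=11) a[fast]=10=a[slow] dup → fast++
(s=6,f=12) a[fast]=11≠a[slow]=10 write a[7]=11 → slow++,fast++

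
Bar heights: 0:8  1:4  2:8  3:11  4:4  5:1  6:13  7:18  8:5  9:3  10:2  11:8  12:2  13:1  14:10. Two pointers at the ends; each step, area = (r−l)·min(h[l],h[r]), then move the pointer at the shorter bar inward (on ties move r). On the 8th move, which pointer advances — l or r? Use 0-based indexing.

[0,14] min(8,10)*14=112 best=112 * → l++
[1,14] min(4,10)*13=52 best=112 → l++
[2,14] min(8,10)*12=96 best=112 → l++
[3,14] min(11,10)*11=110 best=112 → r--
[3,13] min(11,1)*10=10 best=112 → r--
[3,12] min(11,2)*9=18 best=112 → r--
[3,11] min(11,8)*8=64 best=112 → r--
[3,10] min(11,2)*7=14 best=112 → r--

r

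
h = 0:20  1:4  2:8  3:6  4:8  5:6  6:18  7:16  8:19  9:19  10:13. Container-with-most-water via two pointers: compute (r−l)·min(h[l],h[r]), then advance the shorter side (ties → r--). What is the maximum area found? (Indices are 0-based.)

l=0 r=10: min(20,13)*10=130 best=130 *, r--
l=0 r=9: min(20,19)*9=171 best=171 *, r--
l=0 r=8: min(20,19)*8=152 best=171, r--
l=0 r=7: min(20,16)*7=112 best=171, r--
l=0 r=6: min(20,18)*6=108 best=171, r--
l=0 r=5: min(20,6)*5=30 best=171, r--
l=0 r=4: min(20,8)*4=32 best=171, r--
l=0 r=3: min(20,6)*3=18 best=171, r--
l=0 r=2: min(20,8)*2=16 best=171, r--
l=0 r=1: min(20,4)*1=4 best=171, r--

max area = 171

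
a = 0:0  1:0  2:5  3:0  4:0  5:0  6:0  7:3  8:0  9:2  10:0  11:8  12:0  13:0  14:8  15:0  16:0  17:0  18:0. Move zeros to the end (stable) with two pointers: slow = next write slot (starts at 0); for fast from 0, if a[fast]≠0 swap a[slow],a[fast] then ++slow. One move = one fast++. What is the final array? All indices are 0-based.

[5, 3, 2, 8, 8, 0, 0, 0, 0, 0, 0, 0, 0, 0, 0, 0, 0, 0, 0]

slow=0 fast=0: a[fast]=0, fast++
slow=0 fast=1: a[fast]=0, fast++
slow=0 fast=2: a[fast]=5≠0 swap→a[0]=5, slow++,fast++
slow=1 fast=3: a[fast]=0, fast++
slow=1 fast=4: a[fast]=0, fast++
slow=1 fast=5: a[fast]=0, fast++
slow=1 fast=6: a[fast]=0, fast++
slow=1 fast=7: a[fast]=3≠0 swap→a[1]=3, slow++,fast++
slow=2 fast=8: a[fast]=0, fast++
slow=2 fast=9: a[fast]=2≠0 swap→a[2]=2, slow++,fast++
slow=3 fast=10: a[fast]=0, fast++
slow=3 fast=11: a[fast]=8≠0 swap→a[3]=8, slow++,fast++
slow=4 fast=12: a[fast]=0, fast++
slow=4 fast=13: a[fast]=0, fast++
slow=4 fast=14: a[fast]=8≠0 swap→a[4]=8, slow++,fast++
slow=5 fast=15: a[fast]=0, fast++
slow=5 fast=16: a[fast]=0, fast++
slow=5 fast=17: a[fast]=0, fast++
slow=5 fast=18: a[fast]=0, fast++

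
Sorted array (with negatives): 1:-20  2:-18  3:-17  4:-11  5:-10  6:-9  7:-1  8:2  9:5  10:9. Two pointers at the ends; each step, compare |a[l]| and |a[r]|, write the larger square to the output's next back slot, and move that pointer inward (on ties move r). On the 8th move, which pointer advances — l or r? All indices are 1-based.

r

l=1 r=10: |-20|>|9| out[10]=400, l++
l=2 r=10: |-18|>|9| out[9]=324, l++
l=3 r=10: |-17|>|9| out[8]=289, l++
l=4 r=10: |-11|>|9| out[7]=121, l++
l=5 r=10: |-10|>|9| out[6]=100, l++
l=6 r=10: |-9|<=|9| out[5]=81, r--
l=6 r=9: |-9|>|5| out[4]=81, l++
l=7 r=9: |-1|<=|5| out[3]=25, r--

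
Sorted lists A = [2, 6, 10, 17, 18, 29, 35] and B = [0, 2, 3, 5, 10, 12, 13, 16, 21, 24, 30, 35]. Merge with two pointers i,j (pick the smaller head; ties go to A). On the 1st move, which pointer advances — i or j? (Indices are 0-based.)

j

i=0 j=0: A[i]=2>B[j]=0 take 0, j++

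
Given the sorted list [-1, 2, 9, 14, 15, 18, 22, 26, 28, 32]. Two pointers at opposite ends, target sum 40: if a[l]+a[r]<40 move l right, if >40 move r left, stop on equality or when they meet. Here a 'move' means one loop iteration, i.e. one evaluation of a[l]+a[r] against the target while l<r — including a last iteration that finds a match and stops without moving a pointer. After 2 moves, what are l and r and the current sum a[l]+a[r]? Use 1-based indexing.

l=1 r=10: -1+32=31 <40, l++
l=2 r=10: 2+32=34 <40, l++

l=3, r=10, sum=41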